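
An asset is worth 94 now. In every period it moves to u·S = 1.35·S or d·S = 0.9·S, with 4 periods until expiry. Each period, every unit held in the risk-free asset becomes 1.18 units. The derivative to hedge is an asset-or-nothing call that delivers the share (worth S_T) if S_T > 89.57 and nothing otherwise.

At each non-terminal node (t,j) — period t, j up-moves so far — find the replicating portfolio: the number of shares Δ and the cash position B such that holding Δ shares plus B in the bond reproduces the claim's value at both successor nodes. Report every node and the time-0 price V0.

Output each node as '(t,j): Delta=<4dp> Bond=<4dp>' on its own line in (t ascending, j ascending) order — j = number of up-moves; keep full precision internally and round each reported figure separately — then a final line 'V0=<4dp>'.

(0,0): Delta=1.0478 Bond=-5.1452
(1,0): Delta=1.1660 Bond=-16.0711
(1,1): Delta=1.0000 Bond=0.0000
(2,0): Delta=1.5763 Bond=-50.1986
(2,1): Delta=1.0000 Bond=0.0000
(2,2): Delta=1.0000 Bond=0.0000
(3,0): Delta=3.0000 Bond=-156.7968
(3,1): Delta=1.0000 Bond=0.0000
(3,2): Delta=1.0000 Bond=0.0000
(3,3): Delta=1.0000 Bond=0.0000
V0=93.3521

The replicating-portfolio and risk-neutral prices coincide; use p* = (1.18−0.9)/(1.35−0.9) = 0.6222 for the latter.
Payoff layer (t=4): V(4,0)=0.0000, V(4,1)=92.5101, V(4,2)=138.7652, V(4,3)=208.1477, V(4,4)=312.2216
Node (3,0) S=68.5260: V=(p*·92.5101+(1−p*)·0.0000)/1.18=48.7812; Δ=(92.5101−0.0000)/(92.5101−61.6734)=3.0000; B=V−Δ·S=-156.7968
Node (3,1) S=102.7890: V=(p*·138.7652+(1−p*)·92.5101)/1.18=102.7890; Δ=(138.7652−92.5101)/(138.7652−92.5101)=1.0000; B=V−Δ·S=0.0000
Node (3,2) S=154.1835: V=(p*·208.1477+(1−p*)·138.7652)/1.18=154.1835; Δ=(208.1477−138.7652)/(208.1477−138.7652)=1.0000; B=V−Δ·S=0.0000
Node (3,3) S=231.2753: V=(p*·312.2216+(1−p*)·208.1477)/1.18=231.2753; Δ=(312.2216−208.1477)/(312.2216−208.1477)=1.0000; B=V−Δ·S=0.0000
Node (2,0) S=76.1400: V=(p*·102.7890+(1−p*)·48.7812)/1.18=69.8187; Δ=(102.7890−48.7812)/(102.7890−68.5260)=1.5763; B=V−Δ·S=-50.1986
Node (2,1) S=114.2100: V=(p*·154.1835+(1−p*)·102.7890)/1.18=114.2100; Δ=(154.1835−102.7890)/(154.1835−102.7890)=1.0000; B=V−Δ·S=0.0000
Node (2,2) S=171.3150: V=(p*·231.2753+(1−p*)·154.1835)/1.18=171.3150; Δ=(231.2753−154.1835)/(231.2753−154.1835)=1.0000; B=V−Δ·S=0.0000
Node (1,0) S=84.6000: V=(p*·114.2100+(1−p*)·69.8187)/1.18=82.5762; Δ=(114.2100−69.8187)/(114.2100−76.1400)=1.1660; B=V−Δ·S=-16.0711
Node (1,1) S=126.9000: V=(p*·171.3150+(1−p*)·114.2100)/1.18=126.9000; Δ=(171.3150−114.2100)/(171.3150−114.2100)=1.0000; B=V−Δ·S=0.0000
Node (0,0) S=94.0000: V=(p*·126.9000+(1−p*)·82.5762)/1.18=93.3521; Δ=(126.9000−82.5762)/(126.9000−84.6000)=1.0478; B=V−Δ·S=-5.1452
Check: Δ(0,0)·S0 + B(0,0) = 93.3521 = V0.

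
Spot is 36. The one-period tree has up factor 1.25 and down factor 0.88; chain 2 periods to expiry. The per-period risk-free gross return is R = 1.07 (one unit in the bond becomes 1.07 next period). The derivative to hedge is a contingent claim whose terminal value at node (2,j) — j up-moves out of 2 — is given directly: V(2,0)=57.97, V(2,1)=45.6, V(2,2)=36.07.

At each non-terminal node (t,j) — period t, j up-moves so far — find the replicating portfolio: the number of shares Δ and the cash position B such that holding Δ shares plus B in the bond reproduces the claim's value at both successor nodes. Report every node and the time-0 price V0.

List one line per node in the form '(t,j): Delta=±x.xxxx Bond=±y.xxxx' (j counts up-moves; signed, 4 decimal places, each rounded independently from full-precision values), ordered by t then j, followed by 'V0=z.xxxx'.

(0,0): Delta=-0.7656 Bond=67.7525
(1,0): Delta=-1.0553 Bond=81.6734
(1,1): Delta=-0.5724 Bond=63.7999
V0=40.1909

Under the risk-neutral measure, an up-move has probability p* = (R−d)/(u−d) = 0.5135 and values discount at R = 1.07.
At expiry t=2: V(2,0)=57.9700, V(2,1)=45.6000, V(2,2)=36.0700
(1,0): S=31.6800. Δ = (V_up−V_dn)/(S_up−S_dn) = (45.6000−57.9700)/(39.6000−27.8784) = -1.0553. V = [p*·45.6000 + (1−p*)·57.9700]/1.07 = 48.2410. B = V − Δ·S = 81.6734.
(1,1): S=45.0000. Δ = (V_up−V_dn)/(S_up−S_dn) = (36.0700−45.6000)/(56.2500−39.6000) = -0.5724. V = [p*·36.0700 + (1−p*)·45.6000]/1.07 = 38.0432. B = V − Δ·S = 63.7999.
(0,0): S=36.0000. Δ = (V_up−V_dn)/(S_up−S_dn) = (38.0432−48.2410)/(45.0000−31.6800) = -0.7656. V = [p*·38.0432 + (1−p*)·48.2410]/1.07 = 40.1909. B = V − Δ·S = 67.7525.
Each (Δ,B) replicates both successor values, so the strategy is self-financing and V0 is arbitrage-free.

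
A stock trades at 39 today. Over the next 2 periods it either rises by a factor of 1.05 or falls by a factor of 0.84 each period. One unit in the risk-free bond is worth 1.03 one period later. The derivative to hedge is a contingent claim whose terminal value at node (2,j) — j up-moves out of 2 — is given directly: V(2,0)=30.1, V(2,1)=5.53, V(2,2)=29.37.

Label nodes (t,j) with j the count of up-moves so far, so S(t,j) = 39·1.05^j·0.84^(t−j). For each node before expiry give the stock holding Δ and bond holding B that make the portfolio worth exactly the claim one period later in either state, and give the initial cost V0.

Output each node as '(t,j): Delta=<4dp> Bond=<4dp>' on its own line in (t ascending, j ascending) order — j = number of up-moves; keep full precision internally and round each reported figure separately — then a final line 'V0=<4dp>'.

(0,0): Delta=2.2795 Bond=-65.0845
(1,0): Delta=-3.5714 Bond=124.6408
(1,1): Delta=2.7723 Bond=-87.2136
V0=23.8176

No-arbitrage ⇒ martingale measure with p* = (R−d)/(u−d) = 0.9048.
Terminal values V(2,·): V(2,0)=30.1000, V(2,1)=5.5300, V(2,2)=29.3700
Node (1,0) S=32.7600: V=(p*·5.5300+(1−p*)·30.1000)/1.03=7.6408; Δ=(5.5300−30.1000)/(34.3980−27.5184)=-3.5714; B=V−Δ·S=124.6408
Node (1,1) S=40.9500: V=(p*·29.3700+(1−p*)·5.5300)/1.03=26.3102; Δ=(29.3700−5.5300)/(42.9975−34.3980)=2.7723; B=V−Δ·S=-87.2136
Node (0,0) S=39.0000: V=(p*·26.3102+(1−p*)·7.6408)/1.03=23.8176; Δ=(26.3102−7.6408)/(40.9500−32.7600)=2.2795; B=V−Δ·S=-65.0845
The time-0 hedge costs 23.8176, which is the no-arbitrage price.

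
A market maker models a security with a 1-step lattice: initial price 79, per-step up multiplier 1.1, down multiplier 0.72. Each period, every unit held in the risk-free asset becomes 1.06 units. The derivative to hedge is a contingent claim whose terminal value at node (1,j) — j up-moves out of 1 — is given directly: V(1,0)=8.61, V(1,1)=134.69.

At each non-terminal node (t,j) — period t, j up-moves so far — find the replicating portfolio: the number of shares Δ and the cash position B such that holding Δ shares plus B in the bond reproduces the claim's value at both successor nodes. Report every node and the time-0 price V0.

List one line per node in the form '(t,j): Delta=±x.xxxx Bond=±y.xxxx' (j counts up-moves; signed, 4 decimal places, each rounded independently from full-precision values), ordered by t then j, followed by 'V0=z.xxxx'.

Risk-neutral probability p* = (R−d)/(u−d) = (1.06−0.72)/(1.1−0.72) = 0.8947.
Terminal payoffs: V(1,0)=8.6100, V(1,1)=134.6900
Node (0,0) S=79.0000: V=(p*·134.6900+(1−p*)·8.6100)/1.06=114.5457; Δ=(134.6900−8.6100)/(86.9000−56.8800)=4.1999; B=V−Δ·S=-217.2438
Check: Δ(0,0)·S0 + B(0,0) = 114.5457 = V0.

(0,0): Delta=4.1999 Bond=-217.2438
V0=114.5457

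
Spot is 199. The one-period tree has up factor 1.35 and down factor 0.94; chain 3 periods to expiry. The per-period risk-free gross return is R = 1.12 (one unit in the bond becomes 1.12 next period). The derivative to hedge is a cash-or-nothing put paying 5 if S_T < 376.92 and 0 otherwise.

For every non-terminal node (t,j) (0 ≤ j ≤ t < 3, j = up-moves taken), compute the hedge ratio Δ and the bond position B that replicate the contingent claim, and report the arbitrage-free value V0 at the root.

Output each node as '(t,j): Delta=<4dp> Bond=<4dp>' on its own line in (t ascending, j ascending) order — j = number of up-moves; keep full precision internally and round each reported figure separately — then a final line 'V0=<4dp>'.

Under the risk-neutral measure, an up-move has probability p* = (R−d)/(u−d) = 0.4390 and values discount at R = 1.12.
Terminal payoffs: V(3,0)=5.0000, V(3,1)=5.0000, V(3,2)=5.0000, V(3,3)=0.0000
(2,0): S=175.8364. Δ = (V_up−V_dn)/(S_up−S_dn) = (5.0000−5.0000)/(237.3791−165.2862) = 0.0000. V = [p*·5.0000 + (1−p*)·5.0000]/1.12 = 4.4643. B = V − Δ·S = 4.4643.
(2,1): S=252.5310. Δ = (V_up−V_dn)/(S_up−S_dn) = (5.0000−5.0000)/(340.9169−237.3791) = 0.0000. V = [p*·5.0000 + (1−p*)·5.0000]/1.12 = 4.4643. B = V − Δ·S = 4.4643.
(2,2): S=362.6775. Δ = (V_up−V_dn)/(S_up−S_dn) = (0.0000−5.0000)/(489.6146−340.9169) = -0.0336. V = [p*·0.0000 + (1−p*)·5.0000]/1.12 = 2.5044. B = V − Δ·S = 14.6995.
(1,0): S=187.0600. Δ = (V_up−V_dn)/(S_up−S_dn) = (4.4643−4.4643)/(252.5310−175.8364) = 0.0000. V = [p*·4.4643 + (1−p*)·4.4643]/1.12 = 3.9860. B = V − Δ·S = 3.9860.
(1,1): S=268.6500. Δ = (V_up−V_dn)/(S_up−S_dn) = (2.5044−4.4643)/(362.6775−252.5310) = -0.0178. V = [p*·2.5044 + (1−p*)·4.4643]/1.12 = 3.2177. B = V − Δ·S = 7.9980.
(0,0): S=199.0000. Δ = (V_up−V_dn)/(S_up−S_dn) = (3.2177−3.9860)/(268.6500−187.0600) = -0.0094. V = [p*·3.2177 + (1−p*)·3.9860]/1.12 = 3.2578. B = V − Δ·S = 5.1316.
The time-0 hedge costs 3.2578, which is the no-arbitrage price.

(0,0): Delta=-0.0094 Bond=5.1316
(1,0): Delta=0.0000 Bond=3.9860
(1,1): Delta=-0.0178 Bond=7.9980
(2,0): Delta=0.0000 Bond=4.4643
(2,1): Delta=0.0000 Bond=4.4643
(2,2): Delta=-0.0336 Bond=14.6995
V0=3.2578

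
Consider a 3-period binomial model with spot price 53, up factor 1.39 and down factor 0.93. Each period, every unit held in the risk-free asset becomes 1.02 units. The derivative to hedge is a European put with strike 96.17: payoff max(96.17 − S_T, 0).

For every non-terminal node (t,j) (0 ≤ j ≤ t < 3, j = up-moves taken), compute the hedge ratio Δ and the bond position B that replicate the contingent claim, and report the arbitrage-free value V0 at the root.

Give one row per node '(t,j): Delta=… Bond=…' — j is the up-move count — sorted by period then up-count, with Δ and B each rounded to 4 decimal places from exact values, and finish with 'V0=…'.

The replicating-portfolio and risk-neutral prices coincide; use p* = (1.02−0.93)/(1.39−0.93) = 0.1957 for the latter.
Payoff layer (t=3): V(3,0)=53.5391, V(3,1)=32.4528, V(3,2)=0.9368, V(3,3)=0.0000
(2,0): S=45.8397. Δ = (V_up−V_dn)/(S_up−S_dn) = (32.4528−53.5391)/(63.7172−42.6309) = -1.0000. V = [p*·32.4528 + (1−p*)·53.5391]/1.02 = 48.4446. B = V − Δ·S = 94.2843.
(2,1): S=68.5131. Δ = (V_up−V_dn)/(S_up−S_dn) = (0.9368−32.4528)/(95.2332−63.7172) = -1.0000. V = [p*·0.9368 + (1−p*)·32.4528]/1.02 = 25.7712. B = V − Δ·S = 94.2843.
(2,2): S=102.4013. Δ = (V_up−V_dn)/(S_up−S_dn) = (0.0000−0.9368)/(142.3378−95.2332) = -0.0199. V = [p*·0.0000 + (1−p*)·0.9368]/1.02 = 0.7387. B = V − Δ·S = 2.7752.
(1,0): S=49.2900. Δ = (V_up−V_dn)/(S_up−S_dn) = (25.7712−48.4446)/(68.5131−45.8397) = -1.0000. V = [p*·25.7712 + (1−p*)·48.4446]/1.02 = 43.1456. B = V − Δ·S = 92.4356.
(1,1): S=73.6700. Δ = (V_up−V_dn)/(S_up−S_dn) = (0.7387−25.7712)/(102.4013−68.5131) = -0.7387. V = [p*·0.7387 + (1−p*)·25.7712]/1.02 = 20.4643. B = V − Δ·S = 74.8827.
(0,0): S=53.0000. Δ = (V_up−V_dn)/(S_up−S_dn) = (20.4643−43.1456)/(73.6700−49.2900) = -0.9303. V = [p*·20.4643 + (1−p*)·43.1456]/1.02 = 37.9490. B = V − Δ·S = 87.2562.
Check: Δ(0,0)·S0 + B(0,0) = 37.9490 = V0.

(0,0): Delta=-0.9303 Bond=87.2562
(1,0): Delta=-1.0000 Bond=92.4356
(1,1): Delta=-0.7387 Bond=74.8827
(2,0): Delta=-1.0000 Bond=94.2843
(2,1): Delta=-1.0000 Bond=94.2843
(2,2): Delta=-0.0199 Bond=2.7752
V0=37.9490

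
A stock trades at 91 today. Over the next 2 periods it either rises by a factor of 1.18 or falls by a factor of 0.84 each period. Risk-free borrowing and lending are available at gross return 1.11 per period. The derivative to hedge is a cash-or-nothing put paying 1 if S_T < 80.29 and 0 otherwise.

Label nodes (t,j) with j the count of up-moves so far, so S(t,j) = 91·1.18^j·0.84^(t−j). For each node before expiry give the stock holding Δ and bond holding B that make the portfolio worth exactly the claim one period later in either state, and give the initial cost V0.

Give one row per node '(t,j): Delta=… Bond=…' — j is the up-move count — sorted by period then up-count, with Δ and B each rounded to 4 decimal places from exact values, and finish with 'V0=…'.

(0,0): Delta=-0.0060 Bond=0.5799
(1,0): Delta=-0.0385 Bond=3.1267
(1,1): Delta=0.0000 Bond=0.0000
V0=0.0344

The replicating-portfolio and risk-neutral prices coincide; use p* = (1.11−0.84)/(1.18−0.84) = 0.7941 for the latter.
Terminal payoffs: V(2,0)=1.0000, V(2,1)=0.0000, V(2,2)=0.0000
  t=1,j=0: stock 76.4400 → up 90.1992 (V=0.0000), down 64.2096 (V=1.0000). Price 0.1855; hedge Δ=-0.0385, bond B=3.1267.
  t=1,j=1: stock 107.3800 → up 126.7084 (V=0.0000), down 90.1992 (V=0.0000). Price 0.0000; hedge Δ=0.0000, bond B=0.0000.
  t=0,j=0: stock 91.0000 → up 107.3800 (V=0.0000), down 76.4400 (V=0.1855). Price 0.0344; hedge Δ=-0.0060, bond B=0.5799.
Check: Δ(0,0)·S0 + B(0,0) = 0.0344 = V0.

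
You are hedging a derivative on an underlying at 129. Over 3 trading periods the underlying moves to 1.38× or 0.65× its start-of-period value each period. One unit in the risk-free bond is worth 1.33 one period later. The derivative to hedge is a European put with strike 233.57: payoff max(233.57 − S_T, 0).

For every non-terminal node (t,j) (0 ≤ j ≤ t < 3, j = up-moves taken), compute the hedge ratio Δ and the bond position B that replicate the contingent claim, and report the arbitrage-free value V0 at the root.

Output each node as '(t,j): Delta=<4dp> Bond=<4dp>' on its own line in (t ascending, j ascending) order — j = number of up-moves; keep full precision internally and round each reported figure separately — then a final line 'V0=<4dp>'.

(0,0): Delta=-0.4507 Bond=64.6495
(1,0): Delta=-1.0000 Bond=132.0425
(1,1): Delta=-0.4317 Bond=82.5972
(2,0): Delta=-1.0000 Bond=175.6165
(2,1): Delta=-1.0000 Bond=175.6165
(2,2): Delta=-0.4120 Bond=105.0188
V0=6.5090

Under the risk-neutral measure, an up-move has probability p* = (R−d)/(u−d) = 0.9315 and values discount at R = 1.33.
At expiry t=3: V(3,0)=198.1434, V(3,1)=158.3565, V(3,2)=73.8861, V(3,3)=0.0000
Node (2,0) S=54.5025: V=(p*·158.3565+(1−p*)·198.1434)/1.33=121.1140; Δ=(158.3565−198.1434)/(75.2134−35.4266)=-1.0000; B=V−Δ·S=175.6165
Node (2,1) S=115.7130: V=(p*·73.8861+(1−p*)·158.3565)/1.33=59.9035; Δ=(73.8861−158.3565)/(159.6839−75.2134)=-1.0000; B=V−Δ·S=175.6165
Node (2,2) S=245.6676: V=(p*·0.0000+(1−p*)·73.8861)/1.33=3.8050; Δ=(0.0000−73.8861)/(339.0213−159.6839)=-0.4120; B=V−Δ·S=105.0188
Node (1,0) S=83.8500: V=(p*·59.9035+(1−p*)·121.1140)/1.33=48.1925; Δ=(59.9035−121.1140)/(115.7130−54.5025)=-1.0000; B=V−Δ·S=132.0425
Node (1,1) S=178.0200: V=(p*·3.8050+(1−p*)·59.9035)/1.33=5.7499; Δ=(3.8050−59.9035)/(245.6676−115.7130)=-0.4317; B=V−Δ·S=82.5972
Node (0,0) S=129.0000: V=(p*·5.7499+(1−p*)·48.1925)/1.33=6.5090; Δ=(5.7499−48.1925)/(178.0200−83.8500)=-0.4507; B=V−Δ·S=64.6495
Each (Δ,B) replicates both successor values, so the strategy is self-financing and V0 is arbitrage-free.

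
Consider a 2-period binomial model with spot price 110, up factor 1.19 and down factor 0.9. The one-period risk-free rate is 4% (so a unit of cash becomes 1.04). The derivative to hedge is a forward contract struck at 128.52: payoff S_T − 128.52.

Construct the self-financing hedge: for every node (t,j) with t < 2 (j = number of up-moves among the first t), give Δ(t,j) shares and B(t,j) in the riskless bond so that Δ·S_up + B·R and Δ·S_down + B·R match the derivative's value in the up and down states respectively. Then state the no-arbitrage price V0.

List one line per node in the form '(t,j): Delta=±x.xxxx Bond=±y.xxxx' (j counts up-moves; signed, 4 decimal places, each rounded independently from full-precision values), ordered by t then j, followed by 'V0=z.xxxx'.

(0,0): Delta=1.0000 Bond=-118.8240
(1,0): Delta=1.0000 Bond=-123.5769
(1,1): Delta=1.0000 Bond=-123.5769
V0=-8.8240

The replicating-portfolio and risk-neutral prices coincide; use p* = (1.04−0.9)/(1.19−0.9) = 0.4828 for the latter.
Payoff layer (t=2): V(2,0)=-39.4200, V(2,1)=-10.7100, V(2,2)=27.2510
  t=1,j=0: stock 99.0000 → up 117.8100 (V=-10.7100), down 89.1000 (V=-39.4200). Price -24.5769; hedge Δ=1.0000, bond B=-123.5769.
  t=1,j=1: stock 130.9000 → up 155.7710 (V=27.2510), down 117.8100 (V=-10.7100). Price 7.3231; hedge Δ=1.0000, bond B=-123.5769.
  t=0,j=0: stock 110.0000 → up 130.9000 (V=7.3231), down 99.0000 (V=-24.5769). Price -8.8240; hedge Δ=1.0000, bond B=-118.8240.
Self-financing check: at every node Δ·S+B equals the discounted successor values.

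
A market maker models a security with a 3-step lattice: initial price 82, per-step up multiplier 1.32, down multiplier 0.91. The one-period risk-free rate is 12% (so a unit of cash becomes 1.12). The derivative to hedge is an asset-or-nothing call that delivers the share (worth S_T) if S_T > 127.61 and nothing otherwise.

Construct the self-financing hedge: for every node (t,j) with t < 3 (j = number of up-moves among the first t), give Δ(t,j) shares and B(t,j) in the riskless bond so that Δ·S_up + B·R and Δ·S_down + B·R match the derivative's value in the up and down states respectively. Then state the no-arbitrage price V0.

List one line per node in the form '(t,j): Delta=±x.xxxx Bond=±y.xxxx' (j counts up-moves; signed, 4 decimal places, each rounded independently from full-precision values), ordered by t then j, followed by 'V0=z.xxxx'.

(0,0): Delta=1.9050 Bond=-102.6404
(1,0): Delta=1.9435 Bond=-117.8311
(1,1): Delta=1.8797 Bond=-112.2201
(2,0): Delta=0.0000 Bond=0.0000
(2,1): Delta=3.2195 Bond=-257.6574
(2,2): Delta=1.0000 Bond=0.0000
V0=53.5673

No-arbitrage ⇒ martingale measure with p* = (R−d)/(u−d) = 0.5122.
At expiry t=3: V(3,0)=0.0000, V(3,1)=0.0000, V(3,2)=130.0179, V(3,3)=188.5974
  t=2,j=0: stock 67.9042 → up 89.6335 (V=0.0000), down 61.7928 (V=0.0000). Price 0.0000; hedge Δ=0.0000, bond B=0.0000.
  t=2,j=1: stock 98.4984 → up 130.0179 (V=130.0179), down 89.6335 (V=0.0000). Price 59.4594; hedge Δ=3.2195, bond B=-257.6574.
  t=2,j=2: stock 142.8768 → up 188.5974 (V=188.5974), down 130.0179 (V=130.0179). Price 142.8768; hedge Δ=1.0000, bond B=0.0000.
  t=1,j=0: stock 74.6200 → up 98.4984 (V=59.4594), down 67.9042 (V=0.0000). Price 27.1918; hedge Δ=1.9435, bond B=-117.8311.
  t=1,j=1: stock 108.2400 → up 142.8768 (V=142.8768), down 98.4984 (V=59.4594). Price 91.2370; hedge Δ=1.8797, bond B=-112.2201.
  t=0,j=0: stock 82.0000 → up 108.2400 (V=91.2370), down 74.6200 (V=27.1918). Price 53.5673; hedge Δ=1.9050, bond B=-102.6404.
Each (Δ,B) replicates both successor values, so the strategy is self-financing and V0 is arbitrage-free.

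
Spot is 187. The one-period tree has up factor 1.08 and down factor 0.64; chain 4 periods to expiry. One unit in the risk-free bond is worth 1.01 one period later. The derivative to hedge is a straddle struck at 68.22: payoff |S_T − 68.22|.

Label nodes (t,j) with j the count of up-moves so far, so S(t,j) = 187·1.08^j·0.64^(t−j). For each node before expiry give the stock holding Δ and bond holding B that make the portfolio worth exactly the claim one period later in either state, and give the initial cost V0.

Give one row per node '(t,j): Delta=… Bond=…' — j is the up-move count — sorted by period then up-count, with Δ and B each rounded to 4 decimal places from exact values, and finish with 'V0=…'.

(0,0): Delta=0.9749 Bond=-60.4283
(1,0): Delta=0.8275 Bond=-43.3854
(1,1): Delta=0.9915 Bond=-64.3713
(2,0): Delta=0.0435 Bond=16.2268
(2,1): Delta=0.9154 Bond=-55.1794
(2,2): Delta=1.0000 Bond=-66.8758
(3,0): Delta=-1.0000 Bond=67.5446
(3,1): Delta=0.1605 Bond=6.7110
(3,2): Delta=1.0000 Bond=-67.5446
(3,3): Delta=1.0000 Bond=-67.5446
V0=121.8850

Since d<R<u, set p* = (R−d)/(u−d) = 0.8409; price each node as the discounted p*-expectation of its children.
Terminal payoffs: V(4,0)=36.8466, V(4,1)=15.2774, V(4,2)=21.1206, V(4,3)=82.5423, V(4,4)=186.1914
(3,0): S=49.0209. Δ = (V_up−V_dn)/(S_up−S_dn) = (15.2774−36.8466)/(52.9426−31.3734) = -1.0000. V = [p*·15.2774 + (1−p*)·36.8466]/1.01 = 18.5236. B = V − Δ·S = 67.5446.
(3,1): S=82.7228. Δ = (V_up−V_dn)/(S_up−S_dn) = (21.1206−15.2774)/(89.3406−52.9426) = 0.1605. V = [p*·21.1206 + (1−p*)·15.2774]/1.01 = 19.9911. B = V − Δ·S = 6.7110.
(3,2): S=139.5948. Δ = (V_up−V_dn)/(S_up−S_dn) = (82.5423−21.1206)/(150.7623−89.3406) = 1.0000. V = [p*·82.5423 + (1−p*)·21.1206]/1.01 = 72.0502. B = V − Δ·S = -67.5446.
(3,3): S=235.5661. Δ = (V_up−V_dn)/(S_up−S_dn) = (186.1914−82.5423)/(254.4114−150.7623) = 1.0000. V = [p*·186.1914 + (1−p*)·82.5423]/1.01 = 168.0216. B = V − Δ·S = -67.5446.
(2,0): S=76.5952. Δ = (V_up−V_dn)/(S_up−S_dn) = (19.9911−18.5236)/(82.7228−49.0209) = 0.0435. V = [p*·19.9911 + (1−p*)·18.5236]/1.01 = 19.5620. B = V − Δ·S = 16.2268.
(2,1): S=129.2544. Δ = (V_up−V_dn)/(S_up−S_dn) = (72.0502−19.9911)/(139.5948−82.7228) = 0.9154. V = [p*·72.0502 + (1−p*)·19.9911]/1.01 = 63.1367. B = V − Δ·S = -55.1794.
(2,2): S=218.1168. Δ = (V_up−V_dn)/(S_up−S_dn) = (168.0216−72.0502)/(235.5661−139.5948) = 1.0000. V = [p*·168.0216 + (1−p*)·72.0502]/1.01 = 151.2410. B = V − Δ·S = -66.8758.
(1,0): S=119.6800. Δ = (V_up−V_dn)/(S_up−S_dn) = (63.1367−19.5620)/(129.2544−76.5952) = 0.8275. V = [p*·63.1367 + (1−p*)·19.5620]/1.01 = 55.6479. B = V − Δ·S = -43.3854.
(1,1): S=201.9600. Δ = (V_up−V_dn)/(S_up−S_dn) = (151.2410−63.1367)/(218.1168−129.2544) = 0.9915. V = [p*·151.2410 + (1−p*)·63.1367]/1.01 = 135.8658. B = V − Δ·S = -64.3713.
(0,0): S=187.0000. Δ = (V_up−V_dn)/(S_up−S_dn) = (135.8658−55.6479)/(201.9600−119.6800) = 0.9749. V = [p*·135.8658 + (1−p*)·55.6479]/1.01 = 121.8850. B = V − Δ·S = -60.4283.
Check: Δ(0,0)·S0 + B(0,0) = 121.8850 = V0.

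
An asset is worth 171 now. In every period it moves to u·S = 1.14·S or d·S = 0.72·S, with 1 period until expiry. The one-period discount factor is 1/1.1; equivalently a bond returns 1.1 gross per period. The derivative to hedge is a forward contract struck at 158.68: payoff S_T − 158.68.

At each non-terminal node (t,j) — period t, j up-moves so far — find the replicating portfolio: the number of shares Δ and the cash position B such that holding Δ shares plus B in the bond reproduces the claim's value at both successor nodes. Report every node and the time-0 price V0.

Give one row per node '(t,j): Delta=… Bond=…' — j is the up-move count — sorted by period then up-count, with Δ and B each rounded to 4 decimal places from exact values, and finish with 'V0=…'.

Risk-neutral probability p* = (R−d)/(u−d) = (1.1−0.72)/(1.14−0.72) = 0.9048.
Payoff layer (t=1): V(1,0)=-35.5600, V(1,1)=36.2600
(0,0): S=171.0000. Δ = (V_up−V_dn)/(S_up−S_dn) = (36.2600−-35.5600)/(194.9400−123.1200) = 1.0000. V = [p*·36.2600 + (1−p*)·-35.5600]/1.1 = 26.7455. B = V − Δ·S = -144.2545.
Self-financing check: at every node Δ·S+B equals the discounted successor values.

(0,0): Delta=1.0000 Bond=-144.2545
V0=26.7455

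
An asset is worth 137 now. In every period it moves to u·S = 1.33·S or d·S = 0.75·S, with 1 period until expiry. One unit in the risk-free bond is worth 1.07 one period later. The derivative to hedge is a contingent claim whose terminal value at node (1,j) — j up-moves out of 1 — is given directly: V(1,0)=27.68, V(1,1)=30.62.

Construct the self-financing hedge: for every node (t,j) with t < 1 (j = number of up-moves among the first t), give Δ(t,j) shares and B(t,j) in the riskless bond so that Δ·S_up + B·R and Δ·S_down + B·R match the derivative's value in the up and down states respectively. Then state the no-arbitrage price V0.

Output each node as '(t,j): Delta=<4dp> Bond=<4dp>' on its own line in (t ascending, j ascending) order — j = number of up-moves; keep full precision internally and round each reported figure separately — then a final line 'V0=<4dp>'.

(0,0): Delta=0.0370 Bond=22.3161
V0=27.3851

The replicating-portfolio and risk-neutral prices coincide; use p* = (1.07−0.75)/(1.33−0.75) = 0.5517 for the latter.
Payoff layer (t=1): V(1,0)=27.6800, V(1,1)=30.6200
  t=0,j=0: stock 137.0000 → up 182.2100 (V=30.6200), down 102.7500 (V=27.6800). Price 27.3851; hedge Δ=0.0370, bond B=22.3161.
Self-financing check: at every node Δ·S+B equals the discounted successor values.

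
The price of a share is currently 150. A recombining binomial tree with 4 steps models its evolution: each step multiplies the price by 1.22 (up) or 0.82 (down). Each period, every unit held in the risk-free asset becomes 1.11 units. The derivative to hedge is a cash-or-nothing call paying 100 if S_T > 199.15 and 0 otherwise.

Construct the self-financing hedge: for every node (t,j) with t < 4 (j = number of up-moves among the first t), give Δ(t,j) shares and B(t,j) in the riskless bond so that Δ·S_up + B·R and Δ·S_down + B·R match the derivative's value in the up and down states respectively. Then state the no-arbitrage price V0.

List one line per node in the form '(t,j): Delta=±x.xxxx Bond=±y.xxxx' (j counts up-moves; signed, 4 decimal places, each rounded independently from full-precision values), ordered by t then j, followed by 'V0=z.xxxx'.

(0,0): Delta=0.5285 Bond=-33.4560
(1,0): Delta=0.8671 Bond=-78.7882
(1,1): Delta=0.4421 Bond=-21.3371
(2,0): Delta=0.0000 Bond=0.0000
(2,1): Delta=1.0882 Bond=-120.6274
(2,2): Delta=0.2774 Bond=13.0874
(3,0): Delta=0.0000 Bond=0.0000
(3,1): Delta=0.0000 Bond=0.0000
(3,2): Delta=1.3656 Bond=-184.6847
(3,3): Delta=0.0000 Bond=90.0901
V0=45.8126

The replicating-portfolio and risk-neutral prices coincide; use p* = (1.11−0.82)/(1.22−0.82) = 0.7250 for the latter.
Terminal values V(4,·): V(4,0)=0.0000, V(4,1)=0.0000, V(4,2)=0.0000, V(4,3)=100.0000, V(4,4)=100.0000
(3,0): S=82.7052. Δ = (V_up−V_dn)/(S_up−S_dn) = (0.0000−0.0000)/(100.9003−67.8183) = 0.0000. V = [p*·0.0000 + (1−p*)·0.0000]/1.11 = 0.0000. B = V − Δ·S = 0.0000.
(3,1): S=123.0492. Δ = (V_up−V_dn)/(S_up−S_dn) = (0.0000−0.0000)/(150.1200−100.9003) = 0.0000. V = [p*·0.0000 + (1−p*)·0.0000]/1.11 = 0.0000. B = V − Δ·S = 0.0000.
(3,2): S=183.0732. Δ = (V_up−V_dn)/(S_up−S_dn) = (100.0000−0.0000)/(223.3493−150.1200) = 1.3656. V = [p*·100.0000 + (1−p*)·0.0000]/1.11 = 65.3153. B = V − Δ·S = -184.6847.
(3,3): S=272.3772. Δ = (V_up−V_dn)/(S_up−S_dn) = (100.0000−100.0000)/(332.3002−223.3493) = 0.0000. V = [p*·100.0000 + (1−p*)·100.0000]/1.11 = 90.0901. B = V − Δ·S = 90.0901.
(2,0): S=100.8600. Δ = (V_up−V_dn)/(S_up−S_dn) = (0.0000−0.0000)/(123.0492−82.7052) = 0.0000. V = [p*·0.0000 + (1−p*)·0.0000]/1.11 = 0.0000. B = V − Δ·S = 0.0000.
(2,1): S=150.0600. Δ = (V_up−V_dn)/(S_up−S_dn) = (65.3153−0.0000)/(183.0732−123.0492) = 1.0882. V = [p*·65.3153 + (1−p*)·0.0000]/1.11 = 42.6609. B = V − Δ·S = -120.6274.
(2,2): S=223.2600. Δ = (V_up−V_dn)/(S_up−S_dn) = (90.0901−65.3153)/(272.3772−183.0732) = 0.2774. V = [p*·90.0901 + (1−p*)·65.3153]/1.11 = 75.0243. B = V − Δ·S = 13.0874.
(1,0): S=123.0000. Δ = (V_up−V_dn)/(S_up−S_dn) = (42.6609−0.0000)/(150.0600−100.8600) = 0.8671. V = [p*·42.6609 + (1−p*)·0.0000]/1.11 = 27.8641. B = V − Δ·S = -78.7882.
(1,1): S=183.0000. Δ = (V_up−V_dn)/(S_up−S_dn) = (75.0243−42.6609)/(223.2600−150.0600) = 0.4421. V = [p*·75.0243 + (1−p*)·42.6609]/1.11 = 59.5715. B = V − Δ·S = -21.3371.
(0,0): S=150.0000. Δ = (V_up−V_dn)/(S_up−S_dn) = (59.5715−27.8641)/(183.0000−123.0000) = 0.5285. V = [p*·59.5715 + (1−p*)·27.8641]/1.11 = 45.8126. B = V − Δ·S = -33.4560.
The time-0 hedge costs 45.8126, which is the no-arbitrage price.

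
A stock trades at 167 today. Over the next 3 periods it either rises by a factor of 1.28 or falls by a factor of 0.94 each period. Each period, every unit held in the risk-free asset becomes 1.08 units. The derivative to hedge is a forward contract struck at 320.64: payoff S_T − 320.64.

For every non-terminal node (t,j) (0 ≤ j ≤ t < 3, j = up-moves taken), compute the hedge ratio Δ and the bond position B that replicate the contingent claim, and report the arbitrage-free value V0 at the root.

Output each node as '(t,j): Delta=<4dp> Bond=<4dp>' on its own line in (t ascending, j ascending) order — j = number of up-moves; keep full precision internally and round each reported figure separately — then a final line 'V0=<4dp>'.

Under the risk-neutral measure, an up-move has probability p* = (R−d)/(u−d) = 0.4118 and values discount at R = 1.08.
Terminal payoffs: V(3,0)=-181.9325, V(3,1)=-131.7617, V(3,2)=-63.4440, V(3,3)=29.5844
(2,0): S=147.5612. Δ = (V_up−V_dn)/(S_up−S_dn) = (-131.7617−-181.9325)/(188.8783−138.7075) = 1.0000. V = [p*·-131.7617 + (1−p*)·-181.9325]/1.08 = -149.3277. B = V − Δ·S = -296.8889.
(2,1): S=200.9344. Δ = (V_up−V_dn)/(S_up−S_dn) = (-63.4440−-131.7617)/(257.1960−188.8783) = 1.0000. V = [p*·-63.4440 + (1−p*)·-131.7617]/1.08 = -95.9545. B = V − Δ·S = -296.8889.
(2,2): S=273.6128. Δ = (V_up−V_dn)/(S_up−S_dn) = (29.5844−-63.4440)/(350.2244−257.1960) = 1.0000. V = [p*·29.5844 + (1−p*)·-63.4440]/1.08 = -23.2761. B = V − Δ·S = -296.8889.
(1,0): S=156.9800. Δ = (V_up−V_dn)/(S_up−S_dn) = (-95.9545−-149.3277)/(200.9344−147.5612) = 1.0000. V = [p*·-95.9545 + (1−p*)·-149.3277]/1.08 = -117.9171. B = V − Δ·S = -274.8971.
(1,1): S=213.7600. Δ = (V_up−V_dn)/(S_up−S_dn) = (-23.2761−-95.9545)/(273.6128−200.9344) = 1.0000. V = [p*·-23.2761 + (1−p*)·-95.9545]/1.08 = -61.1371. B = V − Δ·S = -274.8971.
(0,0): S=167.0000. Δ = (V_up−V_dn)/(S_up−S_dn) = (-61.1371−-117.9171)/(213.7600−156.9800) = 1.0000. V = [p*·-61.1371 + (1−p*)·-117.9171]/1.08 = -87.5344. B = V − Δ·S = -254.5344.
Check: Δ(0,0)·S0 + B(0,0) = -87.5344 = V0.

(0,0): Delta=1.0000 Bond=-254.5344
(1,0): Delta=1.0000 Bond=-274.8971
(1,1): Delta=1.0000 Bond=-274.8971
(2,0): Delta=1.0000 Bond=-296.8889
(2,1): Delta=1.0000 Bond=-296.8889
(2,2): Delta=1.0000 Bond=-296.8889
V0=-87.5344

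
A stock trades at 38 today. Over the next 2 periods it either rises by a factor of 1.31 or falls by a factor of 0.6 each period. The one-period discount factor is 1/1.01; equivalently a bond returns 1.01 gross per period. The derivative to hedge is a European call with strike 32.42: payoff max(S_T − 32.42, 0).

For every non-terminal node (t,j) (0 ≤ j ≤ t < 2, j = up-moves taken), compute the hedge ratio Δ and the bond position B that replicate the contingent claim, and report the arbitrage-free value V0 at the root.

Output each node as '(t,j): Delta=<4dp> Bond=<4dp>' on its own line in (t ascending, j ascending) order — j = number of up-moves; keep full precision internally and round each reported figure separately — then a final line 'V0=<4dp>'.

(0,0): Delta=0.6949 Bond=-15.6870
(1,0): Delta=0.0000 Bond=0.0000
(1,1): Delta=0.9278 Bond=-27.4370
V0=10.7195

Since d<R<u, set p* = (R−d)/(u−d) = 0.5775; price each node as the discounted p*-expectation of its children.
Terminal payoffs: V(2,0)=0.0000, V(2,1)=0.0000, V(2,2)=32.7918
  t=1,j=0: stock 22.8000 → up 29.8680 (V=0.0000), down 13.6800 (V=0.0000). Price 0.0000; hedge Δ=0.0000, bond B=0.0000.
  t=1,j=1: stock 49.7800 → up 65.2118 (V=32.7918), down 29.8680 (V=0.0000). Price 18.7486; hedge Δ=0.9278, bond B=-27.4370.
  t=0,j=0: stock 38.0000 → up 49.7800 (V=18.7486), down 22.8000 (V=0.0000). Price 10.7195; hedge Δ=0.6949, bond B=-15.6870.
Each (Δ,B) replicates both successor values, so the strategy is self-financing and V0 is arbitrage-free.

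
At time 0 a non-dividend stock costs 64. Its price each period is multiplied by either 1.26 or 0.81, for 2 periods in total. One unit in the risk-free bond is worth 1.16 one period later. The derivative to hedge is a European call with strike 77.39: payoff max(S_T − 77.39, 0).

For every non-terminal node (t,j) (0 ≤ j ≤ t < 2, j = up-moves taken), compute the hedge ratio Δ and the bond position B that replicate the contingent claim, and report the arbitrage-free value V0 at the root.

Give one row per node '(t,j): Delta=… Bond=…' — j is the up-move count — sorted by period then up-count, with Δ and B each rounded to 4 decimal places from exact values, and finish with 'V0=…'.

(0,0): Delta=0.5638 Bond=-25.1954
(1,0): Delta=0.0000 Bond=0.0000
(1,1): Delta=0.6673 Bond=-37.5772
V0=10.8869

Under the risk-neutral measure, an up-move has probability p* = (R−d)/(u−d) = 0.7778 and values discount at R = 1.16.
At expiry t=2: V(2,0)=0.0000, V(2,1)=0.0000, V(2,2)=24.2164
  t=1,j=0: stock 51.8400 → up 65.3184 (V=0.0000), down 41.9904 (V=0.0000). Price 0.0000; hedge Δ=0.0000, bond B=0.0000.
  t=1,j=1: stock 80.6400 → up 101.6064 (V=24.2164), down 65.3184 (V=0.0000). Price 16.2370; hedge Δ=0.6673, bond B=-37.5772.
  t=0,j=0: stock 64.0000 → up 80.6400 (V=16.2370), down 51.8400 (V=0.0000). Price 10.8869; hedge Δ=0.5638, bond B=-25.1954.
The time-0 hedge costs 10.8869, which is the no-arbitrage price.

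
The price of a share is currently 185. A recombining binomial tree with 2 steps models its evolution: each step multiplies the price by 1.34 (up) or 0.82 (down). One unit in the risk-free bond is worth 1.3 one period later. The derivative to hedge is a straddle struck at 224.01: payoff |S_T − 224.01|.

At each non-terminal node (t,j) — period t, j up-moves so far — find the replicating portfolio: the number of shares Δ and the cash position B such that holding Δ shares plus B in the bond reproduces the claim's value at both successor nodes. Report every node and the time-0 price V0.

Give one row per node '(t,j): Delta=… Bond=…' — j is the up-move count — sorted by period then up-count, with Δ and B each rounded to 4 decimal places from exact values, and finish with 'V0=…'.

(0,0): Delta=0.5969 Bond=-53.7968
(1,0): Delta=-1.0000 Bond=172.3154
(1,1): Delta=0.6783 Bond=-90.1234
V0=56.6315

The replicating-portfolio and risk-neutral prices coincide; use p* = (1.3−0.82)/(1.34−0.82) = 0.9231 for the latter.
Payoff layer (t=2): V(2,0)=99.6160, V(2,1)=20.7320, V(2,2)=108.1760
(1,0): S=151.7000. Δ = (V_up−V_dn)/(S_up−S_dn) = (20.7320−99.6160)/(203.2780−124.3940) = -1.0000. V = [p*·20.7320 + (1−p*)·99.6160]/1.3 = 20.6154. B = V − Δ·S = 172.3154.
(1,1): S=247.9000. Δ = (V_up−V_dn)/(S_up−S_dn) = (108.1760−20.7320)/(332.1860−203.2780) = 0.6783. V = [p*·108.1760 + (1−p*)·20.7320]/1.3 = 78.0381. B = V − Δ·S = -90.1234.
(0,0): S=185.0000. Δ = (V_up−V_dn)/(S_up−S_dn) = (78.0381−20.6154)/(247.9000−151.7000) = 0.5969. V = [p*·78.0381 + (1−p*)·20.6154]/1.3 = 56.6315. B = V − Δ·S = -53.7968.
Self-financing check: at every node Δ·S+B equals the discounted successor values.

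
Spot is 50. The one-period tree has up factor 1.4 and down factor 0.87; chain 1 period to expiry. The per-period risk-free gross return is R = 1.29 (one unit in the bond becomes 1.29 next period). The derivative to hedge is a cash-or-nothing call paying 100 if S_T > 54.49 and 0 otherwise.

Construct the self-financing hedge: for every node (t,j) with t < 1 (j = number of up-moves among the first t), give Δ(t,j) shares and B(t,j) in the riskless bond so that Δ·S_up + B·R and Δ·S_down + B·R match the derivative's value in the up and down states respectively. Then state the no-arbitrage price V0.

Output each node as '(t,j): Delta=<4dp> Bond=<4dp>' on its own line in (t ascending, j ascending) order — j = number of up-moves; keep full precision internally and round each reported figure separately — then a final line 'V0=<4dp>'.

(0,0): Delta=3.7736 Bond=-127.2488
V0=61.4305

The replicating-portfolio and risk-neutral prices coincide; use p* = (1.29−0.87)/(1.4−0.87) = 0.7925 for the latter.
Terminal payoffs: V(1,0)=0.0000, V(1,1)=100.0000
(0,0): S=50.0000. Δ = (V_up−V_dn)/(S_up−S_dn) = (100.0000−0.0000)/(70.0000−43.5000) = 3.7736. V = [p*·100.0000 + (1−p*)·0.0000]/1.29 = 61.4305. B = V − Δ·S = -127.2488.
Self-financing check: at every node Δ·S+B equals the discounted successor values.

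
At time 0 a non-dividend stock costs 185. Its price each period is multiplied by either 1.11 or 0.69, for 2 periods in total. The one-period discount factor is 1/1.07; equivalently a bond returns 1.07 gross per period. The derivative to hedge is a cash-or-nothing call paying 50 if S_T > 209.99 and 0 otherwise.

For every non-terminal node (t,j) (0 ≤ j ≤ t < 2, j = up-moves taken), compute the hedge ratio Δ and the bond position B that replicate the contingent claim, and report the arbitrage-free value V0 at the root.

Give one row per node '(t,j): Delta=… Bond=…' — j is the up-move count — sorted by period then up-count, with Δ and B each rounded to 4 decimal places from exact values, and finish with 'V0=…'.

No-arbitrage ⇒ martingale measure with p* = (R−d)/(u−d) = 0.9048.
Terminal values V(2,·): V(2,0)=0.0000, V(2,1)=0.0000, V(2,2)=50.0000
(1,0): S=127.6500. Δ = (V_up−V_dn)/(S_up−S_dn) = (0.0000−0.0000)/(141.6915−88.0785) = 0.0000. V = [p*·0.0000 + (1−p*)·0.0000]/1.07 = 0.0000. B = V − Δ·S = 0.0000.
(1,1): S=205.3500. Δ = (V_up−V_dn)/(S_up−S_dn) = (50.0000−0.0000)/(227.9385−141.6915) = 0.5797. V = [p*·50.0000 + (1−p*)·0.0000]/1.07 = 42.2786. B = V − Δ·S = -76.7690.
(0,0): S=185.0000. Δ = (V_up−V_dn)/(S_up−S_dn) = (42.2786−0.0000)/(205.3500−127.6500) = 0.5441. V = [p*·42.2786 + (1−p*)·0.0000]/1.07 = 35.7496. B = V − Δ·S = -64.9137.
The time-0 hedge costs 35.7496, which is the no-arbitrage price.

(0,0): Delta=0.5441 Bond=-64.9137
(1,0): Delta=0.0000 Bond=0.0000
(1,1): Delta=0.5797 Bond=-76.7690
V0=35.7496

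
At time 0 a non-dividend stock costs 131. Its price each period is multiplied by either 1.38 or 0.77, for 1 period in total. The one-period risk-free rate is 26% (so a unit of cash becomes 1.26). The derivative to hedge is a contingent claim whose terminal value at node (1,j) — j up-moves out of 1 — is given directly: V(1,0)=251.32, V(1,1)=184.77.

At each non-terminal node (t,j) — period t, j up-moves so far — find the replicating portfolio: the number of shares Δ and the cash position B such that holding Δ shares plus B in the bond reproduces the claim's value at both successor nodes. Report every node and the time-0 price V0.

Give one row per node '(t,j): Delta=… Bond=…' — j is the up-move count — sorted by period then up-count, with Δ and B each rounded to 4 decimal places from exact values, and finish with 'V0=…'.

Under the risk-neutral measure, an up-move has probability p* = (R−d)/(u−d) = 0.8033 and values discount at R = 1.26.
At expiry t=1: V(1,0)=251.3200, V(1,1)=184.7700
  t=0,j=0: stock 131.0000 → up 180.7800 (V=184.7700), down 100.8700 (V=251.3200). Price 157.0332; hedge Δ=-0.8328, bond B=266.1315.
The time-0 hedge costs 157.0332, which is the no-arbitrage price.

(0,0): Delta=-0.8328 Bond=266.1315
V0=157.0332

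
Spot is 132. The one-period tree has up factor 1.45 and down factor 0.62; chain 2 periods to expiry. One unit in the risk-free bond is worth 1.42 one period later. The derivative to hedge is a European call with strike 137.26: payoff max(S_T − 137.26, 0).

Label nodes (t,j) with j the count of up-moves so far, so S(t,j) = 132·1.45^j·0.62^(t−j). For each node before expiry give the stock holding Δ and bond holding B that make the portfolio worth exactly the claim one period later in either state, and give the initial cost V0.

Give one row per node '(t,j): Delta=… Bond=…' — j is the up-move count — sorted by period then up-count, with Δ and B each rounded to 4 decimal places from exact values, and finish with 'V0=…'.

Risk-neutral probability p* = (R−d)/(u−d) = (1.42−0.62)/(1.45−0.62) = 0.9639.
Payoff layer (t=2): V(2,0)=0.0000, V(2,1)=0.0000, V(2,2)=140.2700
  t=1,j=0: stock 81.8400 → up 118.6680 (V=0.0000), down 50.7408 (V=0.0000). Price 0.0000; hedge Δ=0.0000, bond B=0.0000.
  t=1,j=1: stock 191.4000 → up 277.5300 (V=140.2700), down 118.6680 (V=0.0000). Price 95.2113; hedge Δ=0.8830, bond B=-73.7887.
  t=0,j=0: stock 132.0000 → up 191.4000 (V=95.2113), down 81.8400 (V=0.0000). Price 64.6267; hedge Δ=0.8690, bond B=-50.0857.
Root portfolio cost Δ·132+B reproduces V0=64.6267.

(0,0): Delta=0.8690 Bond=-50.0857
(1,0): Delta=0.0000 Bond=0.0000
(1,1): Delta=0.8830 Bond=-73.7887
V0=64.6267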